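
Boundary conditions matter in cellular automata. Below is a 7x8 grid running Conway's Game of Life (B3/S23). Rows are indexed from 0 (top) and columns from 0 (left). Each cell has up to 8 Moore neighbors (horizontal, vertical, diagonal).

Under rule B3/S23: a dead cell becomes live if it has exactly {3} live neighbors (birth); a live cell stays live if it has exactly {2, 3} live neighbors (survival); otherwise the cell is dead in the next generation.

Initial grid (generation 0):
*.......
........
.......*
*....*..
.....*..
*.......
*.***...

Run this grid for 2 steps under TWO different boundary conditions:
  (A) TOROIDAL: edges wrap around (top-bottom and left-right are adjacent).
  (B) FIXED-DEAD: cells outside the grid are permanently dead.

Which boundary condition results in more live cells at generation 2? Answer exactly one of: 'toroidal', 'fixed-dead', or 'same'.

Answer: toroidal

Derivation:
Under TOROIDAL boundary, generation 2:
*.*.....
........
........
........
........
*.***...
**.*....
Population = 9

Under FIXED-DEAD boundary, generation 2:
........
........
........
........
........
...**...
...**...
Population = 4

Comparison: toroidal=9, fixed-dead=4 -> toroidal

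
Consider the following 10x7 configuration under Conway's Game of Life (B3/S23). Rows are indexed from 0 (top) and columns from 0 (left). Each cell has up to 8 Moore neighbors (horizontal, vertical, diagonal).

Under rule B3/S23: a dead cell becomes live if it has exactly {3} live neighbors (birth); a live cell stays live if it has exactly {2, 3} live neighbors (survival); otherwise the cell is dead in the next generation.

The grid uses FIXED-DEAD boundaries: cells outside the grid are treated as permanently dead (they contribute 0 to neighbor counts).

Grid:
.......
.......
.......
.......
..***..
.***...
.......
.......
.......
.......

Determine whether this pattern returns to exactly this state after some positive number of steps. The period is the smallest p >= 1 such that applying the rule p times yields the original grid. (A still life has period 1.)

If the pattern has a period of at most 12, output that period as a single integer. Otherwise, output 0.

Simulating and comparing each generation to the original:
Gen 0 (original, given above): 6 live cells
Gen 1: 6 live cells, differs from original
Gen 2: 6 live cells, MATCHES original -> period = 2

Answer: 2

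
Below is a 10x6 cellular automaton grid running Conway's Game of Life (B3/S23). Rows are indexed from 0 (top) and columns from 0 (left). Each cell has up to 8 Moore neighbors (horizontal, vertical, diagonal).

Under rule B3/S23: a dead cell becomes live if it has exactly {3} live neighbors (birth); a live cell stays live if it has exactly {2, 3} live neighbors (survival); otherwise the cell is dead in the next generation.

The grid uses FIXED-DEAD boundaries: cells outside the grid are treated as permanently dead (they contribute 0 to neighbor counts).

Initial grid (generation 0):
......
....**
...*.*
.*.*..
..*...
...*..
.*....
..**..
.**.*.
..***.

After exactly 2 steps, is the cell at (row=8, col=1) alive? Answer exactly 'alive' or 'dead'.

Answer: alive

Derivation:
Simulating step by step:
Generation 0 (given above): 17 live cells
Generation 1: 17 live cells
......
....**
..**.*
...**.
..**..
..*...
...*..
...*..
.*..*.
.**.*.
Generation 2: 18 live cells
......
...***
..*..*
......
..*.*.
..*...
..**..
..***.
.*..*.
.***..

Cell (8,1) at generation 2: 1 -> alive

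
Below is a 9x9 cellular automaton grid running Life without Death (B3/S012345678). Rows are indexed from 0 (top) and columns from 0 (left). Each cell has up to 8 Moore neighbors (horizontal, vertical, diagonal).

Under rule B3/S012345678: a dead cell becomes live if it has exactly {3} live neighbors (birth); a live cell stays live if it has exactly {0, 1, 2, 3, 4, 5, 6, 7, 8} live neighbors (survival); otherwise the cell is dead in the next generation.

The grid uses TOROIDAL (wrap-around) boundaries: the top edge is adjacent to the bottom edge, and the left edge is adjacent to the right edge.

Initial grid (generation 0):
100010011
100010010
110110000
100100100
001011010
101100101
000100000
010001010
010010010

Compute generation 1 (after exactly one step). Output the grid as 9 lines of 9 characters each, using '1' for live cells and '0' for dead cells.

Answer: 110111111
100011010
111111000
100100101
101011010
111101111
110110111
011011110
010011010

Derivation:
Simulating step by step:
Generation 0 (given above): 30 live cells
Generation 1: 52 live cells
(generation 1 grid is the final answer)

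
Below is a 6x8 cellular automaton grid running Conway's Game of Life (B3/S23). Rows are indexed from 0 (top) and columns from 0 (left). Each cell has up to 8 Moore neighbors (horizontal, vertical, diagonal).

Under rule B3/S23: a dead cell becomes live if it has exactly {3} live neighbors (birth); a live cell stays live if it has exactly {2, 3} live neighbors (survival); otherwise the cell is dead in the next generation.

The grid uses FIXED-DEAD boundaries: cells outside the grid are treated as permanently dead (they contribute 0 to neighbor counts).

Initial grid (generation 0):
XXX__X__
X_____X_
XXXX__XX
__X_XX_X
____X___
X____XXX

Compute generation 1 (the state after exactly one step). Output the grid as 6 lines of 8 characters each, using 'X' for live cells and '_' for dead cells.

Answer: XX______
___X_XXX
X_XXX__X
__X_XX_X
___XX__X
_____XX_

Derivation:
Simulating step by step:
Generation 0 (given above): 21 live cells
Generation 1: 20 live cells
(generation 1 grid is the final answer)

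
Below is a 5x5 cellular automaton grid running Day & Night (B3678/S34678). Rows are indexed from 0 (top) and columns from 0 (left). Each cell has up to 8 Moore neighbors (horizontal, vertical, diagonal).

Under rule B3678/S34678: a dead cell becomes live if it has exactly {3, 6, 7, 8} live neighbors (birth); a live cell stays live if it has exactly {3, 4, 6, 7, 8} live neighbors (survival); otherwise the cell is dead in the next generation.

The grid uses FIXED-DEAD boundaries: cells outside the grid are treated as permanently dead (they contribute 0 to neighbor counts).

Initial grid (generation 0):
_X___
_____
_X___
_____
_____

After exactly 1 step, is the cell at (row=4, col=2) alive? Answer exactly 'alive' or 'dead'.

Simulating step by step:
Generation 0 (given above): 2 live cells
Generation 1: 0 live cells
_____
_____
_____
_____
_____

Cell (4,2) at generation 1: 0 -> dead

Answer: dead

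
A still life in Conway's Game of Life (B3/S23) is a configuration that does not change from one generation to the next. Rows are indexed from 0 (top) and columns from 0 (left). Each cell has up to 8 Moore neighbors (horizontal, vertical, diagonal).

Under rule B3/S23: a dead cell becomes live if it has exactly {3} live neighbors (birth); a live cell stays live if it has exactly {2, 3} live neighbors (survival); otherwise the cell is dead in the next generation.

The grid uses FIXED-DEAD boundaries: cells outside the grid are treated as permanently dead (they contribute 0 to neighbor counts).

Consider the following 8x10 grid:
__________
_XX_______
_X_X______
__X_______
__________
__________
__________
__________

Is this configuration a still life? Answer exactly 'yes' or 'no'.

Answer: yes

Derivation:
Compute generation 1 and compare to generation 0 (given above):
Generation 1:
__________
_XX_______
_X_X______
__X_______
__________
__________
__________
__________
The grids are IDENTICAL -> still life.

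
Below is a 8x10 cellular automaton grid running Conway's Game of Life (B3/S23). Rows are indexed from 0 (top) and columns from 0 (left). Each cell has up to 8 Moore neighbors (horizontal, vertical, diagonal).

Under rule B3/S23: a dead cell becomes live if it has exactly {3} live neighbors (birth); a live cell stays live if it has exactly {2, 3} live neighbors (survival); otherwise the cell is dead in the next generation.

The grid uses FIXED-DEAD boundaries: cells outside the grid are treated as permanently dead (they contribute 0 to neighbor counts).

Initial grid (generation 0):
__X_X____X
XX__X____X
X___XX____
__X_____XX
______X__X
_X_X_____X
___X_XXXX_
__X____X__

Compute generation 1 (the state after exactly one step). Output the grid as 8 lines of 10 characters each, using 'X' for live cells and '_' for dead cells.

Simulating step by step:
Generation 0 (given above): 25 live cells
Generation 1: 27 live cells
(generation 1 grid is the final answer)

Answer: _X_X______
XX__X_____
X__XXX__XX
_____X__XX
__X______X
__X_XX___X
___XX_XXX_
_______XX_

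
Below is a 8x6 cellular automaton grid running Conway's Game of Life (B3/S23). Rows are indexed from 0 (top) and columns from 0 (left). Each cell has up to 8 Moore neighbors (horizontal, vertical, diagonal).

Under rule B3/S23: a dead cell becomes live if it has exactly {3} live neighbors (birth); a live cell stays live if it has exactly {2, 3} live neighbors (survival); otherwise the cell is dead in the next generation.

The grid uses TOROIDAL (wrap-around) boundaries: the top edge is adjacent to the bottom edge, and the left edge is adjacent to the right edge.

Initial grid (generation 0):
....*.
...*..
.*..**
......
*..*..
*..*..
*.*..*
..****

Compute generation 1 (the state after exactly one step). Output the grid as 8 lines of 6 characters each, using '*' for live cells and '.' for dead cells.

Answer: ..*..*
...*.*
....*.
*...**
......
*.***.
*.*...
***...

Derivation:
Simulating step by step:
Generation 0 (given above): 16 live cells
Generation 1: 17 live cells
(generation 1 grid is the final answer)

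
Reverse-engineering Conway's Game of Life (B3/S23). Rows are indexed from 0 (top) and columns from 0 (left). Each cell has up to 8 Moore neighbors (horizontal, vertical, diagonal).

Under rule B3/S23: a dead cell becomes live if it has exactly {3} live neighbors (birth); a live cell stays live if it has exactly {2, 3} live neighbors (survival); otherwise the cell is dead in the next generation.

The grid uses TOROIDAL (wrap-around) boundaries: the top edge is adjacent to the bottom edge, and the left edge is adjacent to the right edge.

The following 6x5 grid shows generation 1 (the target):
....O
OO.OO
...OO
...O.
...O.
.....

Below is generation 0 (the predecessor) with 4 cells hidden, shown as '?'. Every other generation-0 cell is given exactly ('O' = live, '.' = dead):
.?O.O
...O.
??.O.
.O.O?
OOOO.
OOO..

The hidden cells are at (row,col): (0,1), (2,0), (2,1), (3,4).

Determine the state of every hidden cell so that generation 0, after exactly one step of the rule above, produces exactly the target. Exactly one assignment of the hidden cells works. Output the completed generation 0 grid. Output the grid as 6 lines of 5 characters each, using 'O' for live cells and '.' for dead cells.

Hidden generation-0 cells (in order): (0,1), (2,0), (2,1), (3,4).
A hidden cell only influences target cells in its own 3x3 neighborhood. Try each of the 2^4 = 16 assignments, step the completed generation 0 forward once under B3/S23, and compare with the target:
  (0,1)=. (2,0)=. (2,1)=. (3,4)=. -> step gives (0,0)='O' but target has '.' -> reject
  (0,1)=. (2,0)=. (2,1)=. (3,4)=O -> step gives (0,0)='O' but target has '.' -> reject
  (0,1)=. (2,0)=. (2,1)=O (3,4)=. -> step gives (0,0)='O' but target has '.' -> reject
  (0,1)=. (2,0)=. (2,1)=O (3,4)=O -> step gives (0,0)='O' but target has '.' -> reject
  (0,1)=. (2,0)=O (2,1)=. (3,4)=. -> step gives (0,0)='O' but target has '.' -> reject
  (0,1)=. (2,0)=O (2,1)=. (3,4)=O -> step gives (0,0)='O' but target has '.' -> reject
  (0,1)=. (2,0)=O (2,1)=O (3,4)=. -> step gives (0,0)='O' but target has '.' -> reject
  (0,1)=. (2,0)=O (2,1)=O (3,4)=O -> step gives (0,0)='O' but target has '.' -> reject
  (0,1)=O (2,0)=. (2,1)=. (3,4)=. -> step gives (1,0)='.' but target has 'O' -> reject
  (0,1)=O (2,0)=. (2,1)=. (3,4)=O -> step gives (1,0)='.' but target has 'O' -> reject
  (0,1)=O (2,0)=. (2,1)=O (3,4)=. -> step reproduces the target at every cell -> ACCEPT
  (0,1)=O (2,0)=. (2,1)=O (3,4)=O -> step gives (2,0)='O' but target has '.' -> reject
  (0,1)=O (2,0)=O (2,1)=. (3,4)=. -> step gives (1,4)='.' but target has 'O' -> reject
  (0,1)=O (2,0)=O (2,1)=. (3,4)=O -> step gives (1,4)='.' but target has 'O' -> reject
  (0,1)=O (2,0)=O (2,1)=O (3,4)=. -> step gives (1,0)='.' but target has 'O' -> reject
  (0,1)=O (2,0)=O (2,1)=O (3,4)=O -> step gives (1,0)='.' but target has 'O' -> reject
Unique solution: (0,1)=live, (2,0)=dead, (2,1)=live, (3,4)=dead.
Check: live-neighbor counts of every cell in the completed generation 0:
44442
33533
21523
44734
46634
57654
Applying B3/S23 to generation 0 with these counts gives:
....O
OO.OO
...OO
...O.
...O.
.....
which matches the target exactly.

Answer: .OO.O
...O.
.O.O.
.O.O.
OOOO.
OOO..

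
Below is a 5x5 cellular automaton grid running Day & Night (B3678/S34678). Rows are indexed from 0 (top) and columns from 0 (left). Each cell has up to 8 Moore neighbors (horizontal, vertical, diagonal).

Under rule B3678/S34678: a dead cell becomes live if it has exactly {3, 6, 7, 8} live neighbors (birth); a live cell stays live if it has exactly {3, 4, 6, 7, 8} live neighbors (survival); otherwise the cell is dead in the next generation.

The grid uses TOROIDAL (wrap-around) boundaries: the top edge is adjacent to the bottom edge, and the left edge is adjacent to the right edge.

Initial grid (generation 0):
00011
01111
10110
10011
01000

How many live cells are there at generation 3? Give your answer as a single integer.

Simulating step by step:
Generation 0 (given above): 13 live cells
Generation 1: 12 live cells
01011
01010
10011
10011
00100
Generation 2: 14 live cells
10010
00011
11011
11110
01100
Generation 3: 11 live cells
01010
01011
01101
01110
00000
Population at generation 3: 11

Answer: 11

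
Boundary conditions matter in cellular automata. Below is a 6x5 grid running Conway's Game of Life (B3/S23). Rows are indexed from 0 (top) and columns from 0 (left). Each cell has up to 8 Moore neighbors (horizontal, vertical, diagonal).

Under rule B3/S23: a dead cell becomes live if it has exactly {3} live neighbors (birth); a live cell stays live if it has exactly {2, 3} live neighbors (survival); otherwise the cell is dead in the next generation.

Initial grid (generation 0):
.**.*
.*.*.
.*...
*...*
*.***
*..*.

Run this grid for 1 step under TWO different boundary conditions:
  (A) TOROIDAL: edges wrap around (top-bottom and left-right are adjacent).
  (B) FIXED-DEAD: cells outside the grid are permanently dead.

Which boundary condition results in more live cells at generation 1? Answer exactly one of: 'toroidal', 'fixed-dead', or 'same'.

Answer: fixed-dead

Derivation:
Under TOROIDAL boundary, generation 1:
.*..*
.*.*.
.**.*
..*..
..*..
.....
Population = 9

Under FIXED-DEAD boundary, generation 1:
.***.
**.*.
***..
*.*.*
*.*.*
.****
Population = 19

Comparison: toroidal=9, fixed-dead=19 -> fixed-dead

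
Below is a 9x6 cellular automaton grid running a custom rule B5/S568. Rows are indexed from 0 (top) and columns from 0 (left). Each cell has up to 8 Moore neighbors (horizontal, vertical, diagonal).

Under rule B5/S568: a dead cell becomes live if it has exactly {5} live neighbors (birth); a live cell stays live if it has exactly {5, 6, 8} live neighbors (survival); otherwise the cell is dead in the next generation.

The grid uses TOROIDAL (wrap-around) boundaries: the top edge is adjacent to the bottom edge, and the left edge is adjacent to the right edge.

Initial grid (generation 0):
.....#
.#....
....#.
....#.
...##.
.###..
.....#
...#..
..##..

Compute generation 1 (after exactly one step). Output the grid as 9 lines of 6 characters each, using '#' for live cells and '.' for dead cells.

Answer: ......
......
......
......
......
......
......
......
......

Derivation:
Simulating step by step:
Generation 0 (given above): 13 live cells
Generation 1: 0 live cells
(generation 1 grid is the final answer)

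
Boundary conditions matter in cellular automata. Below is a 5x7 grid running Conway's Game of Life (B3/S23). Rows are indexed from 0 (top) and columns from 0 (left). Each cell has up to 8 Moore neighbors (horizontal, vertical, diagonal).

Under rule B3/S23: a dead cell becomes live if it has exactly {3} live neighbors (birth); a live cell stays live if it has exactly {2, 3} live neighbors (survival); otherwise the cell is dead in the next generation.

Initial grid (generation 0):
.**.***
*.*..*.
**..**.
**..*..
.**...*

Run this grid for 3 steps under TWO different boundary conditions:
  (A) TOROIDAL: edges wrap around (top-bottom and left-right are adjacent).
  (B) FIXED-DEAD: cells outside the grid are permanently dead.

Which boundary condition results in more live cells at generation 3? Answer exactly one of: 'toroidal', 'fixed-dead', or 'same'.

Answer: toroidal

Derivation:
Under TOROIDAL boundary, generation 3:
...*.*.
..**.**
.***...
...*...
...**..
Population = 12

Under FIXED-DEAD boundary, generation 3:
..****.
......*
.....**
...**..
..*....
Population = 10

Comparison: toroidal=12, fixed-dead=10 -> toroidal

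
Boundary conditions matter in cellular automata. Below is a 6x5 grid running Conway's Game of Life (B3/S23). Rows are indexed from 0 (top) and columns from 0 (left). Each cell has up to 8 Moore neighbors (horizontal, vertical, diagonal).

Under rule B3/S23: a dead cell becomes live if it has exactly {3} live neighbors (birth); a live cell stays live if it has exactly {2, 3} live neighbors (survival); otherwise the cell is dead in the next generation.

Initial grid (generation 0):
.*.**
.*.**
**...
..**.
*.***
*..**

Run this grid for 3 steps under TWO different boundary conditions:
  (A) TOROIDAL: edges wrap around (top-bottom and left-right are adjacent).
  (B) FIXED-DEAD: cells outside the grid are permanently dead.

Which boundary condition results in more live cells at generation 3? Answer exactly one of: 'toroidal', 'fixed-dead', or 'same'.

Answer: fixed-dead

Derivation:
Under TOROIDAL boundary, generation 3:
.....
*....
..*..
*.*..
.....
.....
Population = 4

Under FIXED-DEAD boundary, generation 3:
.***.
*...*
..*..
...*.
***..
.....
Population = 10

Comparison: toroidal=4, fixed-dead=10 -> fixed-dead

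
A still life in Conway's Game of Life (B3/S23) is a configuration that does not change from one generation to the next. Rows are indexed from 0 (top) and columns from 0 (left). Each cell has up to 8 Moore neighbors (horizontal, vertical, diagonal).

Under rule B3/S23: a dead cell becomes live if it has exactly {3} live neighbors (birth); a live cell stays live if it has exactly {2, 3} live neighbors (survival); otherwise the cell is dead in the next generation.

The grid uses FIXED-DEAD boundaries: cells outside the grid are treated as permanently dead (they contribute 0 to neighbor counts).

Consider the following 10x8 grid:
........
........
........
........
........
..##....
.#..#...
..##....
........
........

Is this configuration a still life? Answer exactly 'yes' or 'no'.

Compute generation 1 and compare to generation 0 (given above):
Generation 1:
........
........
........
........
........
..##....
.#..#...
..##....
........
........
The grids are IDENTICAL -> still life.

Answer: yes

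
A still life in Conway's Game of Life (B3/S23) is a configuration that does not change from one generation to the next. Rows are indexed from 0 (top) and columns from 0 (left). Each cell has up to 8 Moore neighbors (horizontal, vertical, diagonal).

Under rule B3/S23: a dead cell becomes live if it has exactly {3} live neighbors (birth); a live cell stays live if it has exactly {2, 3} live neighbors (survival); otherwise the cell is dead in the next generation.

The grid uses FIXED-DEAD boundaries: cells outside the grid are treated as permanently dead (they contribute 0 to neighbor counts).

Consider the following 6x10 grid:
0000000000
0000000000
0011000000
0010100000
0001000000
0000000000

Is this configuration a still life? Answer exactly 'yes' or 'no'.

Compute generation 1 and compare to generation 0 (given above):
Generation 1:
0000000000
0000000000
0011000000
0010100000
0001000000
0000000000
The grids are IDENTICAL -> still life.

Answer: yes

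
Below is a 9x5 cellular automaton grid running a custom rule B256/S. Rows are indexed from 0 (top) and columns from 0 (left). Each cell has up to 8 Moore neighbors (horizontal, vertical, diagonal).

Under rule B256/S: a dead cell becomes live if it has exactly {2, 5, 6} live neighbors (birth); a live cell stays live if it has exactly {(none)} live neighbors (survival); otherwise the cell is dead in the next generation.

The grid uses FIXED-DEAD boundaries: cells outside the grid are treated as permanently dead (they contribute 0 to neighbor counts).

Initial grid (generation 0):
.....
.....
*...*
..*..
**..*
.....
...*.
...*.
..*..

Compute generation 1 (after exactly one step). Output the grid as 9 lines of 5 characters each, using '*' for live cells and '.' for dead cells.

Simulating step by step:
Generation 0 (given above): 9 live cells
Generation 1: 14 live cells
(generation 1 grid is the final answer)

Answer: .....
.....
.*.*.
....*
..**.
*****
..*.*
....*
...*.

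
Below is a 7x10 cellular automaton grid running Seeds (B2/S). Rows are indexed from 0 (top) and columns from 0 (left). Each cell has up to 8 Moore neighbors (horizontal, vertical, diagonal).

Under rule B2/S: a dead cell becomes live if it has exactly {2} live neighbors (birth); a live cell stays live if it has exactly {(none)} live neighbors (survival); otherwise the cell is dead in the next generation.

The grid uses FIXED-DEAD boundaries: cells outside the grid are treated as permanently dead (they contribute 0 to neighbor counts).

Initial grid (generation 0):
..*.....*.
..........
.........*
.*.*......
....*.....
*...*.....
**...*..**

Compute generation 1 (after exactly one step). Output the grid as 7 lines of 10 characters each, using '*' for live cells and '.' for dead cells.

Simulating step by step:
Generation 0 (given above): 13 live cells
Generation 1: 13 live cells
(generation 1 grid is the final answer)

Answer: ..........
........**
..*.......
..*.*.....
***..*....
...*....**
....*.....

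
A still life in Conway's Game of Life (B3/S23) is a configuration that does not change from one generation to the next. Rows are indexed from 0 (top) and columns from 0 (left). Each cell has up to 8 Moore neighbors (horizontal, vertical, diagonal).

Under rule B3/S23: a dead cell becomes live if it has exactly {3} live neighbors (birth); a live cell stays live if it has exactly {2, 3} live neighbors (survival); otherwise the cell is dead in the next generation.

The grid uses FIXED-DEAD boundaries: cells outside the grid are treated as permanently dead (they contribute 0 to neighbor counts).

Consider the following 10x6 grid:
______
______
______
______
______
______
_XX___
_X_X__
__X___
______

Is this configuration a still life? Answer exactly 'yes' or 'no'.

Compute generation 1 and compare to generation 0 (given above):
Generation 1:
______
______
______
______
______
______
_XX___
_X_X__
__X___
______
The grids are IDENTICAL -> still life.

Answer: yes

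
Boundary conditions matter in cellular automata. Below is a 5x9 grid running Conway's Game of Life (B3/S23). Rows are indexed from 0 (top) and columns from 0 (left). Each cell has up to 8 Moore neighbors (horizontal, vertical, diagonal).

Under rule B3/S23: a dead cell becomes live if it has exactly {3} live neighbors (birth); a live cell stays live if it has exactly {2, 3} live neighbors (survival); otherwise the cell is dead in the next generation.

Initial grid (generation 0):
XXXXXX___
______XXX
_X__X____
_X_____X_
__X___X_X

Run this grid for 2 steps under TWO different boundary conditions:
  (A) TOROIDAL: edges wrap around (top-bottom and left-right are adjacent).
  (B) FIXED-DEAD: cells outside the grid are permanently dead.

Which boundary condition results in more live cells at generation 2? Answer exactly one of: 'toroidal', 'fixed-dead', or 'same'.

Answer: fixed-dead

Derivation:
Under TOROIDAL boundary, generation 2:
XXXX_____
__XXX_X__
______X__
_X_______
_______X_
Population = 11

Under FIXED-DEAD boundary, generation 2:
_XXXXX_X_
_XXXX___X
_X____X_X
______XXX
_________
Population = 17

Comparison: toroidal=11, fixed-dead=17 -> fixed-dead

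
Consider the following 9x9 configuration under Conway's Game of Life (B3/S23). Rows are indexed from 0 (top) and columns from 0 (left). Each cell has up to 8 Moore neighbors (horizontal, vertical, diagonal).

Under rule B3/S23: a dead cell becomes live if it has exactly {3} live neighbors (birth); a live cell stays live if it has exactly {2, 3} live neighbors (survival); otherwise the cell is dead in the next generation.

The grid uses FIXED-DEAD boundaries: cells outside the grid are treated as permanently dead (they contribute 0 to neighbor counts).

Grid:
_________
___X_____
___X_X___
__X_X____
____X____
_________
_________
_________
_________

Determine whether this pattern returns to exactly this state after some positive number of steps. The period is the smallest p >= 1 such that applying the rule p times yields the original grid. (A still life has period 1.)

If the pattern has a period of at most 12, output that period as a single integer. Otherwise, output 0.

Answer: 2

Derivation:
Simulating and comparing each generation to the original:
Gen 0 (original, given above): 6 live cells
Gen 1: 6 live cells, differs from original
Gen 2: 6 live cells, MATCHES original -> period = 2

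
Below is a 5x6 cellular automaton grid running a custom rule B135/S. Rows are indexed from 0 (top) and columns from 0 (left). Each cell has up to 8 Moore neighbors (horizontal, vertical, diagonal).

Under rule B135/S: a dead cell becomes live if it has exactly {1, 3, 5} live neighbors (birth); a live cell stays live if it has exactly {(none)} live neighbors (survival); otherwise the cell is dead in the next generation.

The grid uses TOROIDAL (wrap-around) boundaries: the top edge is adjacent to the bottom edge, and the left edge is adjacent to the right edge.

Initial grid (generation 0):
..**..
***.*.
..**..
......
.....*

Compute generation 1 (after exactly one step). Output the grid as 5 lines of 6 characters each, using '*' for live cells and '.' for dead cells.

Simulating step by step:
Generation 0 (given above): 9 live cells
Generation 1: 8 live cells
(generation 1 grid is the final answer)

Answer: *...**
......
......
**...*
**....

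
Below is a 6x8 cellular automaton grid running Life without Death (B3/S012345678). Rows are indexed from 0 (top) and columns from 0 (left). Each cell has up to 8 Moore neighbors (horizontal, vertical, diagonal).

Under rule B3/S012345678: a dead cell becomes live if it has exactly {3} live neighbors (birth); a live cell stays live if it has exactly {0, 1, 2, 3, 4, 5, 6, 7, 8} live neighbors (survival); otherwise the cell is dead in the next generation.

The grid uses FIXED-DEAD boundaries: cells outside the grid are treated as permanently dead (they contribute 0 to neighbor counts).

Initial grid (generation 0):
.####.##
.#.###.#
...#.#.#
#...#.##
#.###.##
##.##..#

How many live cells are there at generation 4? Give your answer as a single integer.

Simulating step by step:
Generation 0 (given above): 29 live cells
Generation 1: 34 live cells
.####.##
.#.###.#
..##.#.#
###.#.##
#.###.##
##.#####
Generation 2: 35 live cells
.####.##
.#.###.#
#.##.#.#
###.#.##
#.###.##
##.#####
Generation 3: 36 live cells
.####.##
##.###.#
#.##.#.#
###.#.##
#.###.##
##.#####
Generation 4: 37 live cells
#####.##
##.###.#
#.##.#.#
###.#.##
#.###.##
##.#####
Population at generation 4: 37

Answer: 37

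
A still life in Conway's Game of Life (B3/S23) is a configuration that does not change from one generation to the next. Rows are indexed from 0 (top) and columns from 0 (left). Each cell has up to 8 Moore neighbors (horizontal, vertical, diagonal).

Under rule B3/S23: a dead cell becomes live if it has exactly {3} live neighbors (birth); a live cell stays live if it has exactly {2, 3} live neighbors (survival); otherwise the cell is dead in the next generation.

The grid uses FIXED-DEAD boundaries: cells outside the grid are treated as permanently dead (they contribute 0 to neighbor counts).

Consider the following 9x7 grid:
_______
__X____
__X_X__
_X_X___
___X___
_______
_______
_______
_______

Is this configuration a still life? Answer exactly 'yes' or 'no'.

Answer: no

Derivation:
Compute generation 1 and compare to generation 0 (given above):
Generation 1:
_______
___X___
_XX____
___XX__
__X____
_______
_______
_______
_______
Cell (1,2) differs: gen0=1 vs gen1=0 -> NOT a still life.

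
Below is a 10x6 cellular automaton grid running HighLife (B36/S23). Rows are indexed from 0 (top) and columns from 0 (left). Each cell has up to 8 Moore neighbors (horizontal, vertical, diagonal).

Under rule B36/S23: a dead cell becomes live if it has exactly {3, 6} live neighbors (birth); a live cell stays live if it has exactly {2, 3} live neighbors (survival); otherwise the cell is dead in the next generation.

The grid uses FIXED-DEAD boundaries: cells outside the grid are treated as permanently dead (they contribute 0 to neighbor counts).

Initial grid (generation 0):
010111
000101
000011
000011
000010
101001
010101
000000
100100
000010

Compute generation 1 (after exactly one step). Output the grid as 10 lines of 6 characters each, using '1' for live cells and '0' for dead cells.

Answer: 001101
001100
000100
000100
000110
011101
011010
001010
000000
000000

Derivation:
Simulating step by step:
Generation 0 (given above): 20 live cells
Generation 1: 18 live cells
(generation 1 grid is the final answer)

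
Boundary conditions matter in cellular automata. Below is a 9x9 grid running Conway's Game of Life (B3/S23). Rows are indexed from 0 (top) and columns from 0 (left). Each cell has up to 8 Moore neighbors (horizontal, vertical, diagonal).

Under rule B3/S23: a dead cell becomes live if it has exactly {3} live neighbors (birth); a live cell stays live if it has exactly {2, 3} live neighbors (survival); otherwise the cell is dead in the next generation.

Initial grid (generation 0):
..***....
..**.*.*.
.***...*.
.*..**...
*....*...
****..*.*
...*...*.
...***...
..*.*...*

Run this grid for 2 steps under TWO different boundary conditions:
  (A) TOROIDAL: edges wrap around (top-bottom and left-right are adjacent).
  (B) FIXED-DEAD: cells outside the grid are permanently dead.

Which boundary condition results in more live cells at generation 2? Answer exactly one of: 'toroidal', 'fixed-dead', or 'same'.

Answer: toroidal

Derivation:
Under TOROIDAL boundary, generation 2:
.........
.....**..
***......
**.*...*.
.........
...*.....
.........
*.*..*.**
.**......
Population = 17

Under FIXED-DEAD boundary, generation 2:
.........
.....*...
***......
**.*.....
.........
*..*.....
*......*.
.........
....**...
Population = 13

Comparison: toroidal=17, fixed-dead=13 -> toroidal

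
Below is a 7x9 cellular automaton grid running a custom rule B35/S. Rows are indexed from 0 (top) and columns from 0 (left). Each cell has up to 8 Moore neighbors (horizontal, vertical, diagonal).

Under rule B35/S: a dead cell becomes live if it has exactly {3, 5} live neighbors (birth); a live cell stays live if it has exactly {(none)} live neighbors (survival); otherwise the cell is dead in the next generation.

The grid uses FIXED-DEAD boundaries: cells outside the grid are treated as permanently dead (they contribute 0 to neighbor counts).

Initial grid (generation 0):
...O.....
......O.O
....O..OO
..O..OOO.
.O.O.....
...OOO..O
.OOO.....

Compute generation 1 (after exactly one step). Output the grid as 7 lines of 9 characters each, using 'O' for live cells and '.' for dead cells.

Answer: .........
.........
......O..
...OO...O
....O..O.
.O.......
.........

Derivation:
Simulating step by step:
Generation 0 (given above): 19 live cells
Generation 1: 7 live cells
(generation 1 grid is the final answer)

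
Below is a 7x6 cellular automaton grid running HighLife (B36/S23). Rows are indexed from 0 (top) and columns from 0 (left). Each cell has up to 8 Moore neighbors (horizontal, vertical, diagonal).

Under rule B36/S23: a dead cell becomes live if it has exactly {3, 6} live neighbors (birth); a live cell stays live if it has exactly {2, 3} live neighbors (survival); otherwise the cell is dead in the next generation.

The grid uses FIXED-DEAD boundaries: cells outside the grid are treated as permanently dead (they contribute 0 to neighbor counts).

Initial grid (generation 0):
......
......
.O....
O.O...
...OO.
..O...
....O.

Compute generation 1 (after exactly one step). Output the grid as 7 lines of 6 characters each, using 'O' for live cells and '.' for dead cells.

Simulating step by step:
Generation 0 (given above): 7 live cells
Generation 1: 8 live cells
(generation 1 grid is the final answer)

Answer: ......
......
.O....
.OOO..
.OOO..
....O.
......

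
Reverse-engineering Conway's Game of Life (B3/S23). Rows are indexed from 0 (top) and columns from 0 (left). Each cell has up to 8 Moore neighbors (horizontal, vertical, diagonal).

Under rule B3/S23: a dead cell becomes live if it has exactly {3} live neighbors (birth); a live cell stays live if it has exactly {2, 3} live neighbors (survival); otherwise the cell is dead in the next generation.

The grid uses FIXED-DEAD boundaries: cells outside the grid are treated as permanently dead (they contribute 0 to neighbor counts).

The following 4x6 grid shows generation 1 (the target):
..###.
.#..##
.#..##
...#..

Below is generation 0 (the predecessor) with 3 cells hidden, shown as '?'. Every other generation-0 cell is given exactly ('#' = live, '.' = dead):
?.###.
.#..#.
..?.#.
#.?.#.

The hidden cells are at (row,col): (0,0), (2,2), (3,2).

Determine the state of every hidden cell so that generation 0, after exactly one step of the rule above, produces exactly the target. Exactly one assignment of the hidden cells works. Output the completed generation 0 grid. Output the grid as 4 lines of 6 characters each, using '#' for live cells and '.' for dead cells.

Hidden generation-0 cells (in order): (0,0), (2,2), (3,2).
A hidden cell only influences target cells in its own 3x3 neighborhood. Try each of the 2^3 = 8 assignments, step the completed generation 0 forward once under B3/S23, and compare with the target:
  (0,0)=. (2,2)=. (3,2)=. -> step gives (1,1)='.' but target has '#' -> reject
  (0,0)=. (2,2)=. (3,2)=# -> step gives (1,1)='.' but target has '#' -> reject
  (0,0)=. (2,2)=# (3,2)=. -> step reproduces the target at every cell -> ACCEPT
  (0,0)=. (2,2)=# (3,2)=# -> step gives (2,1)='.' but target has '#' -> reject
  (0,0)=# (2,2)=. (3,2)=. -> step gives (0,1)='#' but target has '.' -> reject
  (0,0)=# (2,2)=. (3,2)=# -> step gives (0,1)='#' but target has '.' -> reject
  (0,0)=# (2,2)=# (3,2)=. -> step gives (0,1)='#' but target has '.' -> reject
  (0,0)=# (2,2)=# (3,2)=# -> step gives (0,1)='#' but target has '.' -> reject
Unique solution: (0,0)=dead, (2,2)=live, (3,2)=dead.
Check: live-neighbor counts of every cell in the completed generation 0:
122322
124633
231423
021312
Applying B3/S23 to generation 0 with these counts gives:
..###.
.#..##
.#..##
...#..
which matches the target exactly.

Answer: ..###.
.#..#.
..#.#.
#...#.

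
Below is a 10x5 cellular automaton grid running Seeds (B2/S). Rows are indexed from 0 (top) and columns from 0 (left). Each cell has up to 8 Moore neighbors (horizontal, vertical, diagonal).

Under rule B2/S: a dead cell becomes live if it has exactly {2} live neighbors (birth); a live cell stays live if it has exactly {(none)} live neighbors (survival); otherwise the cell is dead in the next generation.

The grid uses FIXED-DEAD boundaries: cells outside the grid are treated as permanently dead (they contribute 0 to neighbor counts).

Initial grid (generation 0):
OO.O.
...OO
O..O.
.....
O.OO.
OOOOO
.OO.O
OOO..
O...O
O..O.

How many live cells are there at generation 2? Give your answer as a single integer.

Simulating step by step:
Generation 0 (given above): 25 live cells
Generation 1: 6 live cells
.....
.....
..O..
O...O
.....
.....
.....
....O
.....
.O..O
Generation 2: 6 live cells
.....
.....
.O.O.
.O.O.
.....
.....
.....
.....
...OO
.....
Population at generation 2: 6

Answer: 6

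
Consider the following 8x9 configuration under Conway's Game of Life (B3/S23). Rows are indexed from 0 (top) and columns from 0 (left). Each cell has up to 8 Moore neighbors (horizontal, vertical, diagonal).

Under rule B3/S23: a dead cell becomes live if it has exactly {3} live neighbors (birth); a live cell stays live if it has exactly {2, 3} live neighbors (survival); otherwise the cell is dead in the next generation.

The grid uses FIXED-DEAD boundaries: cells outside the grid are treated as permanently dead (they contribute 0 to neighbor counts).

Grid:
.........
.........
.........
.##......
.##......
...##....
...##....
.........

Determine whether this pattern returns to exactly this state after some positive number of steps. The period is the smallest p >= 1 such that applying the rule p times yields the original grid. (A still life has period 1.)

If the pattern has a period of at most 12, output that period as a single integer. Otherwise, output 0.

Answer: 2

Derivation:
Simulating and comparing each generation to the original:
Gen 0 (original, given above): 8 live cells
Gen 1: 6 live cells, differs from original
Gen 2: 8 live cells, MATCHES original -> period = 2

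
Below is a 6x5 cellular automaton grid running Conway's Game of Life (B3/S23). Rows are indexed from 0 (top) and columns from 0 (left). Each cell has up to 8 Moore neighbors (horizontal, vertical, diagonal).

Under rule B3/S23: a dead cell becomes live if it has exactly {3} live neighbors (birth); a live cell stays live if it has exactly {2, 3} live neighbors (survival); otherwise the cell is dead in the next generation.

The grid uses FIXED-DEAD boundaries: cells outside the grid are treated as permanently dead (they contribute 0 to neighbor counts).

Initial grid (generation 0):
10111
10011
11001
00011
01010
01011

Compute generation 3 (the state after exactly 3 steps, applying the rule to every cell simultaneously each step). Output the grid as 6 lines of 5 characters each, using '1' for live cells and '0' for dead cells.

Answer: 00000
01010
01111
01010
00000
00000

Derivation:
Simulating step by step:
Generation 0 (given above): 17 live cells
Generation 1: 13 live cells
01101
10000
11100
11011
00000
00011
Generation 2: 8 live cells
01000
10010
00110
10010
00100
00000
Generation 3: 8 live cells
(generation 3 grid is the final answer)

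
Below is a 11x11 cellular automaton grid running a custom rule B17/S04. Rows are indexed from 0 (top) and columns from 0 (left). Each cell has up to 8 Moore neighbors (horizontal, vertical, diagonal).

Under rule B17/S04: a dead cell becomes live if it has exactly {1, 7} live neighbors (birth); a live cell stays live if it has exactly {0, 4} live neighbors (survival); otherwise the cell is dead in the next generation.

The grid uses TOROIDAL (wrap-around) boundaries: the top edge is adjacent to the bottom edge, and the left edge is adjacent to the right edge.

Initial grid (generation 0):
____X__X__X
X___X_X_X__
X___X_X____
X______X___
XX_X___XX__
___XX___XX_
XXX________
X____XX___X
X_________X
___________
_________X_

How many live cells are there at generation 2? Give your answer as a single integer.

Simulating step by step:
Generation 0 (given above): 31 live cells
Generation 1: 21 live cells
_X_________
___________
_________X_
_________X_
_____X__X__
_____XX____
___________
___XX__X__X
____X__X___
_X______X__
X__XXXXX___
Generation 2: 30 live cells
________X_X
XXX_____XXX
___________
____XXXX___
__________X
________XX_
X_X_____XXX
X_X______XX
_X________X
_________XX
_________XX
Population at generation 2: 30

Answer: 30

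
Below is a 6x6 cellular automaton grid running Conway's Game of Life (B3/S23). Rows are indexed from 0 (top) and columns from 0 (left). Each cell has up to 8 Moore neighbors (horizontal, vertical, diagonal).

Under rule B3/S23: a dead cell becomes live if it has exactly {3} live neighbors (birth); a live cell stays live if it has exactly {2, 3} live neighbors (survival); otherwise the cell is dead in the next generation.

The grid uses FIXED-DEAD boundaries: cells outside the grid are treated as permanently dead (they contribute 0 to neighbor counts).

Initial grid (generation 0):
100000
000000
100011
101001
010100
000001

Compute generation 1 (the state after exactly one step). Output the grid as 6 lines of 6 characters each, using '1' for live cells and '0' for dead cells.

Simulating step by step:
Generation 0 (given above): 10 live cells
Generation 1: 10 live cells
(generation 1 grid is the final answer)

Answer: 000000
000000
010011
101101
011010
000000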